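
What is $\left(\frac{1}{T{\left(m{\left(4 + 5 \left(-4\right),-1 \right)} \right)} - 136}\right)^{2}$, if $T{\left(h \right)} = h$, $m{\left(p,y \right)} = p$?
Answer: $\frac{1}{23104} \approx 4.3283 \cdot 10^{-5}$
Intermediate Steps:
$\left(\frac{1}{T{\left(m{\left(4 + 5 \left(-4\right),-1 \right)} \right)} - 136}\right)^{2} = \left(\frac{1}{\left(4 + 5 \left(-4\right)\right) - 136}\right)^{2} = \left(\frac{1}{\left(4 - 20\right) - 136}\right)^{2} = \left(\frac{1}{-16 - 136}\right)^{2} = \left(\frac{1}{-152}\right)^{2} = \left(- \frac{1}{152}\right)^{2} = \frac{1}{23104}$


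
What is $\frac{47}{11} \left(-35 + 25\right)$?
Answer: $- \frac{470}{11} \approx -42.727$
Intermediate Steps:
$\frac{47}{11} \left(-35 + 25\right) = 47 \cdot \frac{1}{11} \left(-10\right) = \frac{47}{11} \left(-10\right) = - \frac{470}{11}$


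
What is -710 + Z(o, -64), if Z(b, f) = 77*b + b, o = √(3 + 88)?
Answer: -710 + 78*√91 ≈ 34.073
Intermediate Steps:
o = √91 ≈ 9.5394
Z(b, f) = 78*b
-710 + Z(o, -64) = -710 + 78*√91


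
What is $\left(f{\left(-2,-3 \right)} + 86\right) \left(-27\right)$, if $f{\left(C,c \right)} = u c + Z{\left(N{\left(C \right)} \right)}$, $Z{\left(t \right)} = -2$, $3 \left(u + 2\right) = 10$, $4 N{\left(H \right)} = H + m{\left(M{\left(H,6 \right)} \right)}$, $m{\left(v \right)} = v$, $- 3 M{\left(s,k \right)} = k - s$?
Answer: $-2160$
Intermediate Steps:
$M{\left(s,k \right)} = - \frac{k}{3} + \frac{s}{3}$ ($M{\left(s,k \right)} = - \frac{k - s}{3} = - \frac{k}{3} + \frac{s}{3}$)
$N{\left(H \right)} = - \frac{1}{2} + \frac{H}{3}$ ($N{\left(H \right)} = \frac{H + \left(\left(- \frac{1}{3}\right) 6 + \frac{H}{3}\right)}{4} = \frac{H + \left(-2 + \frac{H}{3}\right)}{4} = \frac{-2 + \frac{4 H}{3}}{4} = - \frac{1}{2} + \frac{H}{3}$)
$u = \frac{4}{3}$ ($u = -2 + \frac{1}{3} \cdot 10 = -2 + \frac{10}{3} = \frac{4}{3} \approx 1.3333$)
$f{\left(C,c \right)} = -2 + \frac{4 c}{3}$ ($f{\left(C,c \right)} = \frac{4 c}{3} - 2 = -2 + \frac{4 c}{3}$)
$\left(f{\left(-2,-3 \right)} + 86\right) \left(-27\right) = \left(\left(-2 + \frac{4}{3} \left(-3\right)\right) + 86\right) \left(-27\right) = \left(\left(-2 - 4\right) + 86\right) \left(-27\right) = \left(-6 + 86\right) \left(-27\right) = 80 \left(-27\right) = -2160$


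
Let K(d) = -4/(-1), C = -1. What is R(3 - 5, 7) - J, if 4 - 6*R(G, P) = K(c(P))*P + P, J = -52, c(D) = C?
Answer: 281/6 ≈ 46.833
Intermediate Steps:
c(D) = -1
K(d) = 4 (K(d) = -4*(-1) = 4)
R(G, P) = ⅔ - 5*P/6 (R(G, P) = ⅔ - (4*P + P)/6 = ⅔ - 5*P/6)
R(3 - 5, 7) - J = (⅔ - ⅚*7) - 1*(-52) = (⅔ - 35/6) + 52 = -31/6 + 52 = 281/6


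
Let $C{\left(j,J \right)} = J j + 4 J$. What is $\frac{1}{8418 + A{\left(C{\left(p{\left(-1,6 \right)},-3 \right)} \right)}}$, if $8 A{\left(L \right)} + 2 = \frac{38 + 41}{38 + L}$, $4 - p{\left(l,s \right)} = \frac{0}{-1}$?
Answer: $\frac{112}{942867} \approx 0.00011879$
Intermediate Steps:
$p{\left(l,s \right)} = 4$ ($p{\left(l,s \right)} = 4 - \frac{0}{-1} = 4 - 0 \left(-1\right) = 4 - 0 = 4 + 0 = 4$)
$C{\left(j,J \right)} = 4 J + J j$
$A{\left(L \right)} = - \frac{1}{4} + \frac{79}{8 \left(38 + L\right)}$ ($A{\left(L \right)} = - \frac{1}{4} + \frac{\left(38 + 41\right) \frac{1}{38 + L}}{8} = - \frac{1}{4} + \frac{79 \frac{1}{38 + L}}{8} = - \frac{1}{4} + \frac{79}{8 \left(38 + L\right)}$)
$\frac{1}{8418 + A{\left(C{\left(p{\left(-1,6 \right)},-3 \right)} \right)}} = \frac{1}{8418 + \frac{3 - 2 \left(- 3 \left(4 + 4\right)\right)}{8 \left(38 - 3 \left(4 + 4\right)\right)}} = \frac{1}{8418 + \frac{3 - 2 \left(\left(-3\right) 8\right)}{8 \left(38 - 24\right)}} = \frac{1}{8418 + \frac{3 - -48}{8 \left(38 - 24\right)}} = \frac{1}{8418 + \frac{3 + 48}{8 \cdot 14}} = \frac{1}{8418 + \frac{1}{8} \cdot \frac{1}{14} \cdot 51} = \frac{1}{8418 + \frac{51}{112}} = \frac{1}{\frac{942867}{112}} = \frac{112}{942867}$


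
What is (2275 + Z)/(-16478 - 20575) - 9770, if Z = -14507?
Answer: -361995578/37053 ≈ -9769.7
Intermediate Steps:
(2275 + Z)/(-16478 - 20575) - 9770 = (2275 - 14507)/(-16478 - 20575) - 9770 = -12232/(-37053) - 9770 = -12232*(-1/37053) - 9770 = 12232/37053 - 9770 = -361995578/37053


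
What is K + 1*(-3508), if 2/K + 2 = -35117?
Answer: -123197454/35119 ≈ -3508.0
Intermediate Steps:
K = -2/35119 (K = 2/(-2 - 35117) = 2/(-35119) = 2*(-1/35119) = -2/35119 ≈ -5.6949e-5)
K + 1*(-3508) = -2/35119 + 1*(-3508) = -2/35119 - 3508 = -123197454/35119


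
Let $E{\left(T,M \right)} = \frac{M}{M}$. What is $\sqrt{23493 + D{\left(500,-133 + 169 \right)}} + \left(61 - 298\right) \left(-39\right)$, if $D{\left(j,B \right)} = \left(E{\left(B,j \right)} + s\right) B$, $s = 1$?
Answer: $9243 + \sqrt{23565} \approx 9396.5$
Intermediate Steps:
$E{\left(T,M \right)} = 1$
$D{\left(j,B \right)} = 2 B$ ($D{\left(j,B \right)} = \left(1 + 1\right) B = 2 B$)
$\sqrt{23493 + D{\left(500,-133 + 169 \right)}} + \left(61 - 298\right) \left(-39\right) = \sqrt{23493 + 2 \left(-133 + 169\right)} + \left(61 - 298\right) \left(-39\right) = \sqrt{23493 + 2 \cdot 36} - -9243 = \sqrt{23493 + 72} + 9243 = \sqrt{23565} + 9243 = 9243 + \sqrt{23565}$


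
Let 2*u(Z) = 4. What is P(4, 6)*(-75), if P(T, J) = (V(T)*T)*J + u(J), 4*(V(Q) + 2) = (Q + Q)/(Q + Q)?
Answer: 3000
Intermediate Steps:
u(Z) = 2 (u(Z) = (½)*4 = 2)
V(Q) = -7/4 (V(Q) = -2 + ((Q + Q)/(Q + Q))/4 = -2 + ((2*Q)/((2*Q)))/4 = -2 + ((2*Q)*(1/(2*Q)))/4 = -2 + (¼)*1 = -2 + ¼ = -7/4)
P(T, J) = 2 - 7*J*T/4 (P(T, J) = (-7*T/4)*J + 2 = -7*J*T/4 + 2 = 2 - 7*J*T/4)
P(4, 6)*(-75) = (2 - 7/4*6*4)*(-75) = (2 - 42)*(-75) = -40*(-75) = 3000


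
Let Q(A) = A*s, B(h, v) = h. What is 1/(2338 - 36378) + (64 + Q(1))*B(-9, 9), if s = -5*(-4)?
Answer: -25734241/34040 ≈ -756.00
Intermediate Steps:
s = 20
Q(A) = 20*A (Q(A) = A*20 = 20*A)
1/(2338 - 36378) + (64 + Q(1))*B(-9, 9) = 1/(2338 - 36378) + (64 + 20*1)*(-9) = 1/(-34040) + (64 + 20)*(-9) = -1/34040 + 84*(-9) = -1/34040 - 756 = -25734241/34040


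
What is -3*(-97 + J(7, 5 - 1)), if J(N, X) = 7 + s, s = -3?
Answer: 279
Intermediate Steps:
J(N, X) = 4 (J(N, X) = 7 - 3 = 4)
-3*(-97 + J(7, 5 - 1)) = -3*(-97 + 4) = -3*(-93) = 279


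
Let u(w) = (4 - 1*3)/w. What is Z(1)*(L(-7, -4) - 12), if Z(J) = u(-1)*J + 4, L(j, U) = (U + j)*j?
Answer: 195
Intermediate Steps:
L(j, U) = j*(U + j)
u(w) = 1/w (u(w) = (4 - 3)/w = 1/w)
Z(J) = 4 - J (Z(J) = J/(-1) + 4 = -J + 4 = 4 - J)
Z(1)*(L(-7, -4) - 12) = (4 - 1*1)*(-7*(-4 - 7) - 12) = (4 - 1)*(-7*(-11) - 12) = 3*(77 - 12) = 3*65 = 195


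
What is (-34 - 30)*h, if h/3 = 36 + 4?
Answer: -7680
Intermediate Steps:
h = 120 (h = 3*(36 + 4) = 3*40 = 120)
(-34 - 30)*h = (-34 - 30)*120 = -64*120 = -7680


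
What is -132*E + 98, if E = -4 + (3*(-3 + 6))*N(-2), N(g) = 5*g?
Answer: 12506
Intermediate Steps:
E = -94 (E = -4 + (3*(-3 + 6))*(5*(-2)) = -4 + (3*3)*(-10) = -4 + 9*(-10) = -4 - 90 = -94)
-132*E + 98 = -132*(-94) + 98 = 12408 + 98 = 12506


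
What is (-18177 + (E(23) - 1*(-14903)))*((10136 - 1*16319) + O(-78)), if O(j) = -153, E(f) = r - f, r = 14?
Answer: 20801088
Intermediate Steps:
E(f) = 14 - f
(-18177 + (E(23) - 1*(-14903)))*((10136 - 1*16319) + O(-78)) = (-18177 + ((14 - 1*23) - 1*(-14903)))*((10136 - 1*16319) - 153) = (-18177 + ((14 - 23) + 14903))*((10136 - 16319) - 153) = (-18177 + (-9 + 14903))*(-6183 - 153) = (-18177 + 14894)*(-6336) = -3283*(-6336) = 20801088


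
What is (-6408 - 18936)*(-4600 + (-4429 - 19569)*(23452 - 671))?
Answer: 13855641795072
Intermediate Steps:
(-6408 - 18936)*(-4600 + (-4429 - 19569)*(23452 - 671)) = -25344*(-4600 - 23998*22781) = -25344*(-4600 - 546698438) = -25344*(-546703038) = 13855641795072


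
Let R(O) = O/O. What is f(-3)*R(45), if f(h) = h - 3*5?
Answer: -18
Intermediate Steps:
R(O) = 1
f(h) = -15 + h (f(h) = h - 15 = -15 + h)
f(-3)*R(45) = (-15 - 3)*1 = -18*1 = -18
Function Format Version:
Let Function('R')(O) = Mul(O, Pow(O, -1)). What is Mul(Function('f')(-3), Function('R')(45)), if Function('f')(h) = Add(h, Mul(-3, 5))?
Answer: -18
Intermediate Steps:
Function('R')(O) = 1
Function('f')(h) = Add(-15, h) (Function('f')(h) = Add(h, -15) = Add(-15, h))
Mul(Function('f')(-3), Function('R')(45)) = Mul(Add(-15, -3), 1) = Mul(-18, 1) = -18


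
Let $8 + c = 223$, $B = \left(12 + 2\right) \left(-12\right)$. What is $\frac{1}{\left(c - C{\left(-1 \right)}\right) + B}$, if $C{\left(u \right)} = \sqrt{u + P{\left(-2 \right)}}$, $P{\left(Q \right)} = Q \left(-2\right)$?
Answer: $\frac{47}{2206} + \frac{\sqrt{3}}{2206} \approx 0.022091$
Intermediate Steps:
$P{\left(Q \right)} = - 2 Q$
$B = -168$ ($B = 14 \left(-12\right) = -168$)
$C{\left(u \right)} = \sqrt{4 + u}$ ($C{\left(u \right)} = \sqrt{u - -4} = \sqrt{u + 4} = \sqrt{4 + u}$)
$c = 215$ ($c = -8 + 223 = 215$)
$\frac{1}{\left(c - C{\left(-1 \right)}\right) + B} = \frac{1}{\left(215 - \sqrt{4 - 1}\right) - 168} = \frac{1}{\left(215 - \sqrt{3}\right) - 168} = \frac{1}{47 - \sqrt{3}}$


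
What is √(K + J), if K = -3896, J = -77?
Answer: I*√3973 ≈ 63.032*I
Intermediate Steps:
√(K + J) = √(-3896 - 77) = √(-3973) = I*√3973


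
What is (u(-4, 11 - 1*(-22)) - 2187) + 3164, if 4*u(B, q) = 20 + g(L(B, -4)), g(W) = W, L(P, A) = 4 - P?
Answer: 984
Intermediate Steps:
u(B, q) = 6 - B/4 (u(B, q) = (20 + (4 - B))/4 = (24 - B)/4 = 6 - B/4)
(u(-4, 11 - 1*(-22)) - 2187) + 3164 = ((6 - ¼*(-4)) - 2187) + 3164 = ((6 + 1) - 2187) + 3164 = (7 - 2187) + 3164 = -2180 + 3164 = 984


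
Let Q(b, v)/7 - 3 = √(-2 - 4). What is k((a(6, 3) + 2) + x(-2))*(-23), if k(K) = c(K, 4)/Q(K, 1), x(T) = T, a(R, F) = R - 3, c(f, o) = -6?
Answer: 138/35 - 46*I*√6/35 ≈ 3.9429 - 3.2193*I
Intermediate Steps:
a(R, F) = -3 + R
Q(b, v) = 21 + 7*I*√6 (Q(b, v) = 21 + 7*√(-2 - 4) = 21 + 7*√(-6) = 21 + 7*(I*√6) = 21 + 7*I*√6)
k(K) = -6/(21 + 7*I*√6)
k((a(6, 3) + 2) + x(-2))*(-23) = (-6/35 + 2*I*√6/35)*(-23) = 138/35 - 46*I*√6/35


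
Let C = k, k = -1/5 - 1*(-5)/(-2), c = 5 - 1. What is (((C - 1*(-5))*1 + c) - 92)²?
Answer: 734449/100 ≈ 7344.5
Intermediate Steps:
c = 4
k = -27/10 (k = -1*⅕ + 5*(-½) = -⅕ - 5/2 = -27/10 ≈ -2.7000)
C = -27/10 ≈ -2.7000
(((C - 1*(-5))*1 + c) - 92)² = (((-27/10 - 1*(-5))*1 + 4) - 92)² = (((-27/10 + 5)*1 + 4) - 92)² = (((23/10)*1 + 4) - 92)² = ((23/10 + 4) - 92)² = (63/10 - 92)² = (-857/10)² = 734449/100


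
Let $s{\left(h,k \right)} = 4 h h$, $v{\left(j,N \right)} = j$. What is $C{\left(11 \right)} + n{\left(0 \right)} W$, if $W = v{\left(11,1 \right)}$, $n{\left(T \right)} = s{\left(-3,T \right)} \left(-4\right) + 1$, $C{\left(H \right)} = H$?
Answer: $-1562$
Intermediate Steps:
$s{\left(h,k \right)} = 4 h^{2}$
$n{\left(T \right)} = -143$ ($n{\left(T \right)} = 4 \left(-3\right)^{2} \left(-4\right) + 1 = 4 \cdot 9 \left(-4\right) + 1 = 36 \left(-4\right) + 1 = -144 + 1 = -143$)
$W = 11$
$C{\left(11 \right)} + n{\left(0 \right)} W = 11 - 1573 = -1562$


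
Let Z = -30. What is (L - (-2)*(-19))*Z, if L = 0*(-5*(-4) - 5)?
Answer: 1140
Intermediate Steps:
L = 0 (L = 0*(20 - 5) = 0*15 = 0)
(L - (-2)*(-19))*Z = (0 - (-2)*(-19))*(-30) = (0 - 1*38)*(-30) = (0 - 38)*(-30) = -38*(-30) = 1140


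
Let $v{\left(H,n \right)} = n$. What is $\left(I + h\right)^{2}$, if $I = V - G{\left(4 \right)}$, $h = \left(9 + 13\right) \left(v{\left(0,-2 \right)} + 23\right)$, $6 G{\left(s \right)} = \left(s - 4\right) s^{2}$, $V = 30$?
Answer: $242064$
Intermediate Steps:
$G{\left(s \right)} = \frac{s^{2} \left(-4 + s\right)}{6}$ ($G{\left(s \right)} = \frac{\left(s - 4\right) s^{2}}{6} = \frac{\left(-4 + s\right) s^{2}}{6} = \frac{s^{2} \left(-4 + s\right)}{6}$)
$h = 462$ ($h = \left(9 + 13\right) \left(-2 + 23\right) = 22 \cdot 21 = 462$)
$I = 30$ ($I = 30 - \frac{4^{2} \left(-4 + 4\right)}{6} = 30 - \frac{1}{6} \cdot 16 \cdot 0 = 30 - 0 = 30 + 0 = 30$)
$\left(I + h\right)^{2} = \left(30 + 462\right)^{2} = 492^{2} = 242064$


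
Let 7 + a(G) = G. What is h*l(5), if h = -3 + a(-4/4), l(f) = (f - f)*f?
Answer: 0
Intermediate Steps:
a(G) = -7 + G
l(f) = 0 (l(f) = 0*f = 0)
h = -11 (h = -3 + (-7 - 4/4) = -3 + (-7 - 4*¼) = -3 + (-7 - 1) = -3 - 8 = -11)
h*l(5) = -11*0 = 0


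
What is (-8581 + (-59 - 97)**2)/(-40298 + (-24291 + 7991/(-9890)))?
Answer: -155816950/638793201 ≈ -0.24392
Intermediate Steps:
(-8581 + (-59 - 97)**2)/(-40298 + (-24291 + 7991/(-9890))) = (-8581 + (-156)**2)/(-40298 + (-24291 + 7991*(-1/9890))) = (-8581 + 24336)/(-40298 + (-24291 - 7991/9890)) = 15755/(-40298 - 240245981/9890) = 15755/(-638793201/9890) = 15755*(-9890/638793201) = -155816950/638793201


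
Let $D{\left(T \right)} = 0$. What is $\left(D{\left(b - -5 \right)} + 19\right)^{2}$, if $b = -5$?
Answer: $361$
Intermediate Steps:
$\left(D{\left(b - -5 \right)} + 19\right)^{2} = \left(0 + 19\right)^{2} = 19^{2} = 361$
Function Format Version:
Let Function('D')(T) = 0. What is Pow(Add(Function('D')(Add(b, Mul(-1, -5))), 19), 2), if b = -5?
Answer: 361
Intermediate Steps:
Pow(Add(Function('D')(Add(b, Mul(-1, -5))), 19), 2) = Pow(Add(0, 19), 2) = Pow(19, 2) = 361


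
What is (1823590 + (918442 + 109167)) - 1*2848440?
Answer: 2759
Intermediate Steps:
(1823590 + (918442 + 109167)) - 1*2848440 = (1823590 + 1027609) - 2848440 = 2851199 - 2848440 = 2759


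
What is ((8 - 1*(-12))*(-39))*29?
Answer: -22620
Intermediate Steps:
((8 - 1*(-12))*(-39))*29 = ((8 + 12)*(-39))*29 = (20*(-39))*29 = -780*29 = -22620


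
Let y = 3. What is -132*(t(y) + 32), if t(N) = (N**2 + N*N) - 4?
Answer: -6072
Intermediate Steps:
t(N) = -4 + 2*N**2 (t(N) = (N**2 + N**2) - 4 = 2*N**2 - 4 = -4 + 2*N**2)
-132*(t(y) + 32) = -132*((-4 + 2*3**2) + 32) = -132*((-4 + 2*9) + 32) = -132*((-4 + 18) + 32) = -132*(14 + 32) = -132*46 = -22*276 = -6072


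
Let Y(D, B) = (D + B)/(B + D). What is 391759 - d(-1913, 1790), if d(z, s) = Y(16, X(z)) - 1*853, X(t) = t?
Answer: 392611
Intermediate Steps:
Y(D, B) = 1 (Y(D, B) = (B + D)/(B + D) = 1)
d(z, s) = -852 (d(z, s) = 1 - 1*853 = 1 - 853 = -852)
391759 - d(-1913, 1790) = 391759 - 1*(-852) = 391759 + 852 = 392611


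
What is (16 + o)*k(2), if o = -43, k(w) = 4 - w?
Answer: -54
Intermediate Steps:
(16 + o)*k(2) = (16 - 43)*(4 - 1*2) = -27*(4 - 2) = -27*2 = -54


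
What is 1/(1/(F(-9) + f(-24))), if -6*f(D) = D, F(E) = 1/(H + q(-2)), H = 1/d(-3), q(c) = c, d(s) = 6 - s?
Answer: 59/17 ≈ 3.4706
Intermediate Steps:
H = ⅑ (H = 1/(6 - 1*(-3)) = 1/(6 + 3) = 1/9 = ⅑ ≈ 0.11111)
F(E) = -9/17 (F(E) = 1/(⅑ - 2) = 1/(-17/9) = -9/17)
f(D) = -D/6
1/(1/(F(-9) + f(-24))) = 1/(1/(-9/17 - ⅙*(-24))) = 1/(1/(-9/17 + 4)) = 1/(1/(59/17)) = 1/(17/59) = 59/17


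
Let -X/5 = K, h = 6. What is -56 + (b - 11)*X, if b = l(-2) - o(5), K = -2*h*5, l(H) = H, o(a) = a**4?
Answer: -191456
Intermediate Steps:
K = -60 (K = -2*6*5 = -12*5 = -60)
X = 300 (X = -5*(-60) = 300)
b = -627 (b = -2 - 1*5**4 = -2 - 1*625 = -2 - 625 = -627)
-56 + (b - 11)*X = -56 + (-627 - 11)*300 = -56 - 638*300 = -56 - 191400 = -191456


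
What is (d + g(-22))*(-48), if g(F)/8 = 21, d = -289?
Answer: 5808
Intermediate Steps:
g(F) = 168 (g(F) = 8*21 = 168)
(d + g(-22))*(-48) = (-289 + 168)*(-48) = -121*(-48) = 5808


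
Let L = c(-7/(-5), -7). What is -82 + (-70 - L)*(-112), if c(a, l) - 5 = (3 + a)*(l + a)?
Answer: 138958/25 ≈ 5558.3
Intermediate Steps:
c(a, l) = 5 + (3 + a)*(a + l) (c(a, l) = 5 + (3 + a)*(l + a) = 5 + (3 + a)*(a + l))
L = -491/25 (L = 5 + (-7/(-5))² + 3*(-7/(-5)) + 3*(-7) - 7/(-5)*(-7) = 5 + (-7*(-⅕))² + 3*(-7*(-⅕)) - 21 - 7*(-⅕)*(-7) = 5 + (7/5)² + 3*(7/5) - 21 + (7/5)*(-7) = 5 + 49/25 + 21/5 - 21 - 49/5 = -491/25 ≈ -19.640)
-82 + (-70 - L)*(-112) = -82 + (-70 - 1*(-491/25))*(-112) = -82 + (-70 + 491/25)*(-112) = -82 - 1259/25*(-112) = -82 + 141008/25 = 138958/25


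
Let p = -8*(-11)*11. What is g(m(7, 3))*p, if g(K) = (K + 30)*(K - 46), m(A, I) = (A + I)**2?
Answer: 6795360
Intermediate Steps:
p = 968 (p = 88*11 = 968)
g(K) = (-46 + K)*(30 + K) (g(K) = (30 + K)*(-46 + K) = (-46 + K)*(30 + K))
g(m(7, 3))*p = (-1380 + ((7 + 3)**2)**2 - 16*(7 + 3)**2)*968 = (-1380 + (10**2)**2 - 16*10**2)*968 = (-1380 + 100**2 - 16*100)*968 = (-1380 + 10000 - 1600)*968 = 7020*968 = 6795360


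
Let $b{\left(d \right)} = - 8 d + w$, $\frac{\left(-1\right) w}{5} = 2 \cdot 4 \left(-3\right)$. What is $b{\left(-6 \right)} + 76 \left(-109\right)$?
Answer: $-8116$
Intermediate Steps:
$w = 120$ ($w = - 5 \cdot 2 \cdot 4 \left(-3\right) = - 5 \cdot 8 \left(-3\right) = \left(-5\right) \left(-24\right) = 120$)
$b{\left(d \right)} = 120 - 8 d$ ($b{\left(d \right)} = - 8 d + 120 = 120 - 8 d$)
$b{\left(-6 \right)} + 76 \left(-109\right) = \left(120 - -48\right) + 76 \left(-109\right) = \left(120 + 48\right) - 8284 = 168 - 8284 = -8116$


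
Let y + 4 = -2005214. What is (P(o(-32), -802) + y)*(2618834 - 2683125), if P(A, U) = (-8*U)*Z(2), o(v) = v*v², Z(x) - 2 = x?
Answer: 127267506214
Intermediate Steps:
Z(x) = 2 + x
o(v) = v³
y = -2005218 (y = -4 - 2005214 = -2005218)
P(A, U) = -32*U (P(A, U) = (-8*U)*(2 + 2) = -8*U*4 = -32*U)
(P(o(-32), -802) + y)*(2618834 - 2683125) = (-32*(-802) - 2005218)*(2618834 - 2683125) = (25664 - 2005218)*(-64291) = -1979554*(-64291) = 127267506214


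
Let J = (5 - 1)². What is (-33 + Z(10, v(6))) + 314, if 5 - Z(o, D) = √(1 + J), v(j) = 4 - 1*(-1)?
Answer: 286 - √17 ≈ 281.88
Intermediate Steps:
v(j) = 5 (v(j) = 4 + 1 = 5)
J = 16 (J = 4² = 16)
Z(o, D) = 5 - √17 (Z(o, D) = 5 - √(1 + 16) = 5 - √17)
(-33 + Z(10, v(6))) + 314 = (-33 + (5 - √17)) + 314 = (-28 - √17) + 314 = 286 - √17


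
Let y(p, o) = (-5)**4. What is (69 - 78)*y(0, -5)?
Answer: -5625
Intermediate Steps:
y(p, o) = 625
(69 - 78)*y(0, -5) = (69 - 78)*625 = -9*625 = -5625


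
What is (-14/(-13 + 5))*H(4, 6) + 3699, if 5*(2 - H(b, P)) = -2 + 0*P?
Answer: 18516/5 ≈ 3703.2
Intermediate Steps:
H(b, P) = 12/5 (H(b, P) = 2 - (-2 + 0*P)/5 = 2 - (-2 + 0)/5 = 2 - ⅕*(-2) = 2 + ⅖ = 12/5)
(-14/(-13 + 5))*H(4, 6) + 3699 = (-14/(-13 + 5))*(12/5) + 3699 = (-14/(-8))*(12/5) + 3699 = -⅛*(-14)*(12/5) + 3699 = (7/4)*(12/5) + 3699 = 21/5 + 3699 = 18516/5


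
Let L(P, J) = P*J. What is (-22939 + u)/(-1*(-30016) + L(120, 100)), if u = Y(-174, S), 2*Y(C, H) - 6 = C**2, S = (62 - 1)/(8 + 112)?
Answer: -3899/21008 ≈ -0.18560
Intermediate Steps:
L(P, J) = J*P
S = 61/120 ≈ 0.50833
Y(C, H) = 3 + C**2/2
u = 15141 (u = 3 + (1/2)*(-174)**2 = 3 + (1/2)*30276 = 3 + 15138 = 15141)
(-22939 + u)/(-1*(-30016) + L(120, 100)) = (-22939 + 15141)/(-1*(-30016) + 100*120) = -7798/(30016 + 12000) = -7798/42016 = -7798*1/42016 = -3899/21008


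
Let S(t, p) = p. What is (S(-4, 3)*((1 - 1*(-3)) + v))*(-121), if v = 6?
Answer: -3630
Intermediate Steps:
(S(-4, 3)*((1 - 1*(-3)) + v))*(-121) = (3*((1 - 1*(-3)) + 6))*(-121) = (3*((1 + 3) + 6))*(-121) = (3*(4 + 6))*(-121) = (3*10)*(-121) = 30*(-121) = -3630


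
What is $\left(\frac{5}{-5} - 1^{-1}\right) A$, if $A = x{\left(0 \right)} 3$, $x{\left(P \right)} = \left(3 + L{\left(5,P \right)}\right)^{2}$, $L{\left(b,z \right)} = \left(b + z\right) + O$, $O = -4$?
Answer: $-96$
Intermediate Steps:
$L{\left(b,z \right)} = -4 + b + z$ ($L{\left(b,z \right)} = \left(b + z\right) - 4 = -4 + b + z$)
$x{\left(P \right)} = \left(4 + P\right)^{2}$ ($x{\left(P \right)} = \left(3 + \left(-4 + 5 + P\right)\right)^{2} = \left(3 + \left(1 + P\right)\right)^{2} = \left(4 + P\right)^{2}$)
$A = 48$ ($A = \left(4 + 0\right)^{2} \cdot 3 = 4^{2} \cdot 3 = 16 \cdot 3 = 48$)
$\left(\frac{5}{-5} - 1^{-1}\right) A = \left(\frac{5}{-5} - 1^{-1}\right) 48 = \left(5 \left(- \frac{1}{5}\right) - 1\right) 48 = \left(-1 - 1\right) 48 = \left(-2\right) 48 = -96$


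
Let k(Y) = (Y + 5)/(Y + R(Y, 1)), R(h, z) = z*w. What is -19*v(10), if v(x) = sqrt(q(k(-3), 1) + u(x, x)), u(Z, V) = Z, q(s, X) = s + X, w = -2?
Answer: -19*sqrt(265)/5 ≈ -61.859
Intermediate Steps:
R(h, z) = -2*z (R(h, z) = z*(-2) = -2*z)
k(Y) = (5 + Y)/(-2 + Y) (k(Y) = (Y + 5)/(Y - 2*1) = (5 + Y)/(Y - 2) = (5 + Y)/(-2 + Y))
q(s, X) = X + s
v(x) = sqrt(3/5 + x) (v(x) = sqrt((1 + (5 - 3)/(-2 - 3)) + x) = sqrt((1 + 2/(-5)) + x) = sqrt((1 - 1/5*2) + x) = sqrt((1 - 2/5) + x) = sqrt(3/5 + x))
-19*v(10) = -19*sqrt(15 + 25*10)/5 = -19*sqrt(15 + 250)/5 = -19*sqrt(265)/5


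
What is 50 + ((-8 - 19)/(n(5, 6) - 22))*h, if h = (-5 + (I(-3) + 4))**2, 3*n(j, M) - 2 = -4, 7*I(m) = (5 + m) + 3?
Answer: 41731/833 ≈ 50.097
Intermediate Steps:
I(m) = 8/7 + m/7 (I(m) = ((5 + m) + 3)/7 = (8 + m)/7 = 8/7 + m/7)
n(j, M) = -2/3 (n(j, M) = 2/3 + (1/3)*(-4) = 2/3 - 4/3 = -2/3)
h = 4/49 (h = (-5 + ((8/7 + (1/7)*(-3)) + 4))**2 = (-5 + ((8/7 - 3/7) + 4))**2 = (-5 + (5/7 + 4))**2 = (-5 + 33/7)**2 = (-2/7)**2 = 4/49 ≈ 0.081633)
50 + ((-8 - 19)/(n(5, 6) - 22))*h = 50 + ((-8 - 19)/(-2/3 - 22))*(4/49) = 50 - 27/(-68/3)*(4/49) = 50 - 27*(-3/68)*(4/49) = 50 + (81/68)*(4/49) = 50 + 81/833 = 41731/833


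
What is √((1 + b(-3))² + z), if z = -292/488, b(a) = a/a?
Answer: √50630/122 ≈ 1.8444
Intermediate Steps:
b(a) = 1
z = -73/122 (z = -292*1/488 = -73/122 ≈ -0.59836)
√((1 + b(-3))² + z) = √((1 + 1)² - 73/122) = √(2² - 73/122) = √(4 - 73/122) = √(415/122) = √50630/122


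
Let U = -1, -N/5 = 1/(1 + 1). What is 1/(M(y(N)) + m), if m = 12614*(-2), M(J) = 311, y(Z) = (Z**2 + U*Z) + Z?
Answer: -1/24917 ≈ -4.0133e-5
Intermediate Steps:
N = -5/2 (N = -5/(1 + 1) = -5/2 ≈ -2.5000)
y(Z) = Z**2 (y(Z) = (Z**2 - Z) + Z = Z**2)
m = -25228
1/(M(y(N)) + m) = 1/(311 - 25228) = 1/(-24917) = -1/24917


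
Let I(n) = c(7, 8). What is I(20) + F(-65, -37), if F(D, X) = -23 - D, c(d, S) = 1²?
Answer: 43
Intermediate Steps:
c(d, S) = 1
I(n) = 1
I(20) + F(-65, -37) = 1 + (-23 - 1*(-65)) = 1 + (-23 + 65) = 1 + 42 = 43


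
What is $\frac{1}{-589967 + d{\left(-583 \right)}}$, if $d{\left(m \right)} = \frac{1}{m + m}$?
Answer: $- \frac{1166}{687901523} \approx -1.695 \cdot 10^{-6}$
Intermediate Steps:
$d{\left(m \right)} = \frac{1}{2 m}$
$\frac{1}{-589967 + d{\left(-583 \right)}} = \frac{1}{-589967 + \frac{1}{2 \left(-583\right)}} = \frac{1}{-589967 + \frac{1}{2} \left(- \frac{1}{583}\right)} = \frac{1}{-589967 - \frac{1}{1166}} = \frac{1}{- \frac{687901523}{1166}} = - \frac{1166}{687901523}$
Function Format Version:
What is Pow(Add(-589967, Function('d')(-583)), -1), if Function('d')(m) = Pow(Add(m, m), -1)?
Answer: Rational(-1166, 687901523) ≈ -1.6950e-6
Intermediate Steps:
Function('d')(m) = Mul(Rational(1, 2), Pow(m, -1)) (Function('d')(m) = Pow(Mul(2, m), -1) = Mul(Rational(1, 2), Pow(m, -1)))
Pow(Add(-589967, Function('d')(-583)), -1) = Pow(Add(-589967, Mul(Rational(1, 2), Pow(-583, -1))), -1) = Pow(Add(-589967, Mul(Rational(1, 2), Rational(-1, 583))), -1) = Pow(Add(-589967, Rational(-1, 1166)), -1) = Pow(Rational(-687901523, 1166), -1) = Rational(-1166, 687901523)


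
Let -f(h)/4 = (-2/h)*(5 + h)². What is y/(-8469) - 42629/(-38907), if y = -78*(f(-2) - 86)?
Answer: -1023779/36611487 ≈ -0.027963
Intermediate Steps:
f(h) = 8*(5 + h)²/h (f(h) = -4*(-2/h)*(5 + h)² = -(-8)*(5 + h)²/h = 8*(5 + h)²/h)
y = 9516 (y = -78*(8*(5 - 2)²/(-2) - 86) = -78*(8*(-½)*3² - 86) = -78*(8*(-½)*9 - 86) = -78*(-36 - 86) = -78*(-122) = 9516)
y/(-8469) - 42629/(-38907) = 9516/(-8469) - 42629/(-38907) = 9516*(-1/8469) - 42629*(-1/38907) = -3172/2823 + 42629/38907 = -1023779/36611487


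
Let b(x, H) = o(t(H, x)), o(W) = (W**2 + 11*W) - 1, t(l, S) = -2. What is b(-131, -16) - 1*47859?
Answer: -47878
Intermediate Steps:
o(W) = -1 + W**2 + 11*W
b(x, H) = -19 (b(x, H) = -1 + (-2)**2 + 11*(-2) = -1 + 4 - 22 = -19)
b(-131, -16) - 1*47859 = -19 - 1*47859 = -19 - 47859 = -47878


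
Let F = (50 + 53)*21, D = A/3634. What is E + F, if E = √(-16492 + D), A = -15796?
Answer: 2163 + I*√54462507254/1817 ≈ 2163.0 + 128.44*I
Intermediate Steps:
D = -7898/1817 (D = -15796/3634 = -15796*1/3634 = -7898/1817 ≈ -4.3467)
F = 2163 (F = 103*21 = 2163)
E = I*√54462507254/1817 (E = √(-16492 - 7898/1817) = √(-29973862/1817) = I*√54462507254/1817 ≈ 128.44*I)
E + F = I*√54462507254/1817 + 2163 = 2163 + I*√54462507254/1817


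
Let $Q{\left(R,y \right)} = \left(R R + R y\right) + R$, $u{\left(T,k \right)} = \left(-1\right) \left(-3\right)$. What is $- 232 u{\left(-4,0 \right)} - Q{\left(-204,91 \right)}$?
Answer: $-23544$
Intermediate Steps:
$u{\left(T,k \right)} = 3$
$Q{\left(R,y \right)} = R + R^{2} + R y$ ($Q{\left(R,y \right)} = \left(R^{2} + R y\right) + R = R + R^{2} + R y$)
$- 232 u{\left(-4,0 \right)} - Q{\left(-204,91 \right)} = \left(-232\right) 3 - - 204 \left(1 - 204 + 91\right) = -696 - \left(-204\right) \left(-112\right) = -696 - 22848 = -23544$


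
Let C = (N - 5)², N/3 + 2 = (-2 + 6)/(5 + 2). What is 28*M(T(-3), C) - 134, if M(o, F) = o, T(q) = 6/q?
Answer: -190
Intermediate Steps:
N = -30/7 (N = -6 + 3*((-2 + 6)/(5 + 2)) = -6 + 3*(4/7) = -6 + 12/7 = -30/7 ≈ -4.2857)
C = 4225/49 (C = (-30/7 - 5)² = (-65/7)² = 4225/49 ≈ 86.224)
28*M(T(-3), C) - 134 = 28*(6/(-3)) - 134 = 28*(6*(-⅓)) - 134 = 28*(-2) - 134 = -56 - 134 = -190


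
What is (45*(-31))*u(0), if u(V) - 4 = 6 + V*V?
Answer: -13950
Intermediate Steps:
u(V) = 10 + V**2 (u(V) = 4 + (6 + V*V) = 4 + (6 + V**2) = 10 + V**2)
(45*(-31))*u(0) = (45*(-31))*(10 + 0**2) = -1395*(10 + 0) = -1395*10 = -13950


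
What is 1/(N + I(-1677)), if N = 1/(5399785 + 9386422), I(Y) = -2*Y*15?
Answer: 14786207/743894074171 ≈ 1.9877e-5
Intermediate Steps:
I(Y) = -30*Y
N = 1/14786207 ≈ 6.7631e-8
1/(N + I(-1677)) = 1/(1/14786207 - 30*(-1677)) = 1/(1/14786207 + 50310) = 1/(743894074171/14786207) = 14786207/743894074171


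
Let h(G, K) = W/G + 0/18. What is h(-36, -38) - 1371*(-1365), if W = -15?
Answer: 22456985/12 ≈ 1.8714e+6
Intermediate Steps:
h(G, K) = -15/G (h(G, K) = -15/G + 0/18 = -15/G + 0*(1/18) = -15/G + 0 = -15/G)
h(-36, -38) - 1371*(-1365) = -15/(-36) - 1371*(-1365) = -15*(-1/36) + 1871415 = 5/12 + 1871415 = 22456985/12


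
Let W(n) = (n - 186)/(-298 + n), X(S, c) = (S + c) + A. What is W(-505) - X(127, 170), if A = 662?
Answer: -769386/803 ≈ -958.14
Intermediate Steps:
X(S, c) = 662 + S + c (X(S, c) = (S + c) + 662 = 662 + S + c)
W(n) = (-186 + n)/(-298 + n)
W(-505) - X(127, 170) = (-186 - 505)/(-298 - 505) - (662 + 127 + 170) = -691/(-803) - 1*959 = -1/803*(-691) - 959 = 691/803 - 959 = -769386/803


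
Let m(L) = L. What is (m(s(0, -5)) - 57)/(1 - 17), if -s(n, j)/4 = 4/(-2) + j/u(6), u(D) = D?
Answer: 137/48 ≈ 2.8542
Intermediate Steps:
s(n, j) = 8 - 2*j/3 (s(n, j) = -4*(4/(-2) + j/6) = -4*(4*(-½) + j*(⅙)) = -4*(-2 + j/6) = 8 - 2*j/3)
(m(s(0, -5)) - 57)/(1 - 17) = ((8 - ⅔*(-5)) - 57)/(1 - 17) = ((8 + 10/3) - 57)/(-16) = -(34/3 - 57)/16 = -1/16*(-137/3) = 137/48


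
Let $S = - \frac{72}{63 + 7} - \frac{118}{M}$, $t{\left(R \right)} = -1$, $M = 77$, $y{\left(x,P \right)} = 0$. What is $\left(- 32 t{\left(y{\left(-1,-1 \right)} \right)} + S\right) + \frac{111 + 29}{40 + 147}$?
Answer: $\frac{197578}{6545} \approx 30.188$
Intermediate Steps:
$S = - \frac{986}{385}$ ($S = - \frac{72}{63 + 7} - \frac{118}{77} = - \frac{72}{70} - \frac{118}{77} = \left(-72\right) \frac{1}{70} - \frac{118}{77} = - \frac{36}{35} - \frac{118}{77} = - \frac{986}{385} \approx -2.561$)
$\left(- 32 t{\left(y{\left(-1,-1 \right)} \right)} + S\right) + \frac{111 + 29}{40 + 147} = \left(\left(-32\right) \left(-1\right) - \frac{986}{385}\right) + \frac{111 + 29}{40 + 147} = \left(32 - \frac{986}{385}\right) + \frac{140}{187} = \frac{11334}{385} + 140 \cdot \frac{1}{187} = \frac{11334}{385} + \frac{140}{187} = \frac{197578}{6545}$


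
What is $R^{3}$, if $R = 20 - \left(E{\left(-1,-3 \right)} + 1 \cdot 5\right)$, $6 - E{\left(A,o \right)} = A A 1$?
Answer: $1000$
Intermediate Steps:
$E{\left(A,o \right)} = 6 - A^{2}$ ($E{\left(A,o \right)} = 6 - A A 1 = 6 - A^{2} \cdot 1 = 6 - A^{2}$)
$R = 10$ ($R = 20 - \left(\left(6 - \left(-1\right)^{2}\right) + 1 \cdot 5\right) = 20 - \left(\left(6 - 1\right) + 5\right) = 20 - \left(5 + 5\right) = 20 - 10 = 10$)
$R^{3} = 10^{3} = 1000$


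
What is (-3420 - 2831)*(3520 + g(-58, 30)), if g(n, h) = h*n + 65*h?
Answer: -23316230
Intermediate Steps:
g(n, h) = 65*h + h*n
(-3420 - 2831)*(3520 + g(-58, 30)) = (-3420 - 2831)*(3520 + 30*(65 - 58)) = -6251*(3520 + 30*7) = -6251*(3520 + 210) = -6251*3730 = -23316230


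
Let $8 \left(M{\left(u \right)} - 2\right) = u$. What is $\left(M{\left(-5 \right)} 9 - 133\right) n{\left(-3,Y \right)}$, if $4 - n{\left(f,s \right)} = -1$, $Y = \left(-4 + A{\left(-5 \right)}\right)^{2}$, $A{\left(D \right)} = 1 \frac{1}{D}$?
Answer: $- \frac{4825}{8} \approx -603.13$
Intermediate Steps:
$A{\left(D \right)} = \frac{1}{D}$
$M{\left(u \right)} = 2 + \frac{u}{8}$
$Y = \frac{441}{25}$ ($Y = \left(-4 + \frac{1}{-5}\right)^{2} = \left(-4 - \frac{1}{5}\right)^{2} = \left(- \frac{21}{5}\right)^{2} = \frac{441}{25} \approx 17.64$)
$n{\left(f,s \right)} = 5$ ($n{\left(f,s \right)} = 4 - -1 = 4 + 1 = 5$)
$\left(M{\left(-5 \right)} 9 - 133\right) n{\left(-3,Y \right)} = \left(\left(2 + \frac{1}{8} \left(-5\right)\right) 9 - 133\right) 5 = \left(\left(2 - \frac{5}{8}\right) 9 - 133\right) 5 = \left(\frac{11}{8} \cdot 9 - 133\right) 5 = \left(\frac{99}{8} - 133\right) 5 = \left(- \frac{965}{8}\right) 5 = - \frac{4825}{8}$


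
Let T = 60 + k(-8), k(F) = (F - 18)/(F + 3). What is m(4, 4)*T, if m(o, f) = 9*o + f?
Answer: 2608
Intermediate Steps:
m(o, f) = f + 9*o
k(F) = (-18 + F)/(3 + F)
T = 326/5 (T = 60 + (-18 - 8)/(3 - 8) = 60 - 26/(-5) = 60 - ⅕*(-26) = 60 + 26/5 = 326/5 ≈ 65.200)
m(4, 4)*T = (4 + 9*4)*(326/5) = (4 + 36)*(326/5) = 40*(326/5) = 2608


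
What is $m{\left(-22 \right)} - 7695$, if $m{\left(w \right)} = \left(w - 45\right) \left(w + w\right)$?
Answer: $-4747$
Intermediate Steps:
$m{\left(w \right)} = 2 w \left(-45 + w\right)$ ($m{\left(w \right)} = \left(-45 + w\right) 2 w = 2 w \left(-45 + w\right)$)
$m{\left(-22 \right)} - 7695 = 2 \left(-22\right) \left(-45 - 22\right) - 7695 = 2 \left(-22\right) \left(-67\right) - 7695 = 2948 - 7695 = -4747$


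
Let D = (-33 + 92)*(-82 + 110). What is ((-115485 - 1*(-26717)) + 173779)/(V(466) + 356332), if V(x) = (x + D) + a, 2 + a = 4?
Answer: 28337/119484 ≈ 0.23716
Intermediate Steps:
a = 2 (a = -2 + 4 = 2)
D = 1652 (D = 59*28 = 1652)
V(x) = 1654 + x (V(x) = (x + 1652) + 2 = (1652 + x) + 2 = 1654 + x)
((-115485 - 1*(-26717)) + 173779)/(V(466) + 356332) = ((-115485 - 1*(-26717)) + 173779)/((1654 + 466) + 356332) = ((-115485 + 26717) + 173779)/(2120 + 356332) = (-88768 + 173779)/358452 = 85011*(1/358452) = 28337/119484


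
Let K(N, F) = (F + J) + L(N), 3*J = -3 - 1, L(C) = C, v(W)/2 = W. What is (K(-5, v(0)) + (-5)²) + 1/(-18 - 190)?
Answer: 11645/624 ≈ 18.662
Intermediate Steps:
v(W) = 2*W
J = -4/3 (J = (-3 - 1)/3 = (⅓)*(-4) = -4/3 ≈ -1.3333)
K(N, F) = -4/3 + F + N (K(N, F) = (F - 4/3) + N = (-4/3 + F) + N = -4/3 + F + N)
(K(-5, v(0)) + (-5)²) + 1/(-18 - 190) = ((-4/3 + 2*0 - 5) + (-5)²) + 1/(-18 - 190) = ((-4/3 + 0 - 5) + 25) + 1/(-208) = (-19/3 + 25) - 1/208 = 56/3 - 1/208 = 11645/624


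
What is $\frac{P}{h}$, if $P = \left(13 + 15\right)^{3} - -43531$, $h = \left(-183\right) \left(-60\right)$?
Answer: $\frac{65483}{10980} \approx 5.9638$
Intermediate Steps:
$h = 10980$
$P = 65483$ ($P = 28^{3} + 43531 = 21952 + 43531 = 65483$)
$\frac{P}{h} = \frac{65483}{10980}$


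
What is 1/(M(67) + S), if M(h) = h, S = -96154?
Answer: -1/96087 ≈ -1.0407e-5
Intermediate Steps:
1/(M(67) + S) = 1/(67 - 96154) = 1/(-96087) = -1/96087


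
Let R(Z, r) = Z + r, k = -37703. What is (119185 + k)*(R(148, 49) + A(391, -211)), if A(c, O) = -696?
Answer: -40659518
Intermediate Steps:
(119185 + k)*(R(148, 49) + A(391, -211)) = (119185 - 37703)*((148 + 49) - 696) = 81482*(197 - 696) = 81482*(-499) = -40659518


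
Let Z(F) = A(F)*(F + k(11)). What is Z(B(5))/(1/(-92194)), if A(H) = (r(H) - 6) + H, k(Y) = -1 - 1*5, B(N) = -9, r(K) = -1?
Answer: -22126560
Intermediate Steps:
k(Y) = -6 (k(Y) = -1 - 5 = -6)
A(H) = -7 + H (A(H) = (-1 - 6) + H = -7 + H)
Z(F) = (-7 + F)*(-6 + F) (Z(F) = (-7 + F)*(F - 6) = (-7 + F)*(-6 + F))
Z(B(5))/(1/(-92194)) = ((-7 - 9)*(-6 - 9))/(1/(-92194)) = (-16*(-15))/(-1/92194) = 240*(-92194) = -22126560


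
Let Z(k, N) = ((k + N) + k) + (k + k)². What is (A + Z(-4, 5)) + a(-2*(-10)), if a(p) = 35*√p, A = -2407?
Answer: -2346 + 70*√5 ≈ -2189.5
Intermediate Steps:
Z(k, N) = N + 2*k + 4*k² (Z(k, N) = ((N + k) + k) + (2*k)² = (N + 2*k) + 4*k² = N + 2*k + 4*k²)
(A + Z(-4, 5)) + a(-2*(-10)) = (-2407 + (5 + 2*(-4) + 4*(-4)²)) + 35*√(-2*(-10)) = (-2407 + (5 - 8 + 4*16)) + 35*√20 = (-2407 + (5 - 8 + 64)) + 35*(2*√5) = (-2407 + 61) + 70*√5 = -2346 + 70*√5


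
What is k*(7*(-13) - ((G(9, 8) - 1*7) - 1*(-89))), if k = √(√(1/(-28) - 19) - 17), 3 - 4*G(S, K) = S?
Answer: -49*7^(¾)*√(-68*√7 + 2*I*√533)/4 ≈ -90.013 - 712.82*I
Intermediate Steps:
G(S, K) = ¾ - S/4
k = √(-17 + I*√3731/14) (k = √(√(-1/28 - 19) - 17) = √(√(-533/28) - 17) = √(I*√3731/14 - 17) = √(-17 + I*√3731/14) ≈ 0.52486 + 4.1564*I)
k*(7*(-13) - ((G(9, 8) - 1*7) - 1*(-89))) = (7^(¾)*√(-68*√7 + 2*I*√533)/14)*(7*(-13) - (((¾ - ¼*9) - 1*7) - 1*(-89))) = (7^(¾)*√(-68*√7 + 2*I*√533)/14)*(-91 - (((¾ - 9/4) - 7) + 89)) = (7^(¾)*√(-68*√7 + 2*I*√533)/14)*(-91 - ((-3/2 - 7) + 89)) = (7^(¾)*√(-68*√7 + 2*I*√533)/14)*(-91 - (-17/2 + 89)) = (7^(¾)*√(-68*√7 + 2*I*√533)/14)*(-91 - 1*161/2) = (7^(¾)*√(-68*√7 + 2*I*√533)/14)*(-91 - 161/2) = (7^(¾)*√(-68*√7 + 2*I*√533)/14)*(-343/2) = -49*7^(¾)*√(-68*√7 + 2*I*√533)/4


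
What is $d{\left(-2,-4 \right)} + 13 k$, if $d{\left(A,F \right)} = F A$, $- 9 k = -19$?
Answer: $\frac{319}{9} \approx 35.444$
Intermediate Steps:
$k = \frac{19}{9}$ ($k = \left(- \frac{1}{9}\right) \left(-19\right) = \frac{19}{9} \approx 2.1111$)
$d{\left(A,F \right)} = A F$
$d{\left(-2,-4 \right)} + 13 k = \left(-2\right) \left(-4\right) + 13 \cdot \frac{19}{9} = 8 + \frac{247}{9} = \frac{319}{9}$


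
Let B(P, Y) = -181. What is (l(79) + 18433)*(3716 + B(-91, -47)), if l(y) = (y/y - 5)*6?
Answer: 65075815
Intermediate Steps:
l(y) = -24 (l(y) = (1 - 5)*6 = -4*6 = -24)
(l(79) + 18433)*(3716 + B(-91, -47)) = (-24 + 18433)*(3716 - 181) = 18409*3535 = 65075815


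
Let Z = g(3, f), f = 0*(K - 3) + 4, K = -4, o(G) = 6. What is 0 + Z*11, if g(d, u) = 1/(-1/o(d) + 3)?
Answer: 66/17 ≈ 3.8824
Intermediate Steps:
f = 4 (f = 0*(-4 - 3) + 4 = 0*(-7) + 4 = 0 + 4 = 4)
g(d, u) = 6/17 (g(d, u) = 1/(-1/6 + 3) = 1/(17/6) = 6/17)
Z = 6/17 ≈ 0.35294
0 + Z*11 = 0 + (6/17)*11 = 0 + 66/17 = 66/17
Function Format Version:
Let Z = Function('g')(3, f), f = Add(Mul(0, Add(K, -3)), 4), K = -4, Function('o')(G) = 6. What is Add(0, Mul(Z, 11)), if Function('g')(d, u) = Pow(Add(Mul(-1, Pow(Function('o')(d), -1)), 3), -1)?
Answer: Rational(66, 17) ≈ 3.8824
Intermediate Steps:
f = 4 (f = Add(Mul(0, Add(-4, -3)), 4) = Add(Mul(0, -7), 4) = Add(0, 4) = 4)
Function('g')(d, u) = Rational(6, 17) (Function('g')(d, u) = Pow(Add(Mul(-1, Pow(6, -1)), 3), -1) = Pow(Add(Mul(-1, Rational(1, 6)), 3), -1) = Pow(Add(Rational(-1, 6), 3), -1) = Pow(Rational(17, 6), -1) = Rational(6, 17))
Z = Rational(6, 17) ≈ 0.35294
Add(0, Mul(Z, 11)) = Add(0, Mul(Rational(6, 17), 11)) = Add(0, Rational(66, 17)) = Rational(66, 17)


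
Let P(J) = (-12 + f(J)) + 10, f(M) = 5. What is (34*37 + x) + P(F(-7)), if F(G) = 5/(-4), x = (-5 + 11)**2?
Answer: 1297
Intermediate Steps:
x = 36 (x = 6**2 = 36)
F(G) = -5/4 (F(G) = 5*(-1/4) = -5/4)
P(J) = 3 (P(J) = (-12 + 5) + 10 = -7 + 10 = 3)
(34*37 + x) + P(F(-7)) = (34*37 + 36) + 3 = (1258 + 36) + 3 = 1294 + 3 = 1297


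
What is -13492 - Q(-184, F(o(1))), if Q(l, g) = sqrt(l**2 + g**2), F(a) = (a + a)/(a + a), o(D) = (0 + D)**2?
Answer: -13492 - sqrt(33857) ≈ -13676.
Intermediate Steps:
o(D) = D**2
F(a) = 1 (F(a) = (2*a)/((2*a)) = (2*a)*(1/(2*a)) = 1)
Q(l, g) = sqrt(g**2 + l**2)
-13492 - Q(-184, F(o(1))) = -13492 - sqrt(1**2 + (-184)**2) = -13492 - sqrt(1 + 33856) = -13492 - sqrt(33857)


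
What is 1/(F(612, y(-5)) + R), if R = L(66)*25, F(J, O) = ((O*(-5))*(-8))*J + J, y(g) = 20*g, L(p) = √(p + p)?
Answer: -203949/499142328337 - 25*√33/2994853970022 ≈ -4.0865e-7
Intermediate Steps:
L(p) = √2*√p (L(p) = √(2*p) = √2*√p)
F(J, O) = J + 40*J*O (F(J, O) = (-5*O*(-8))*J + J = (40*O)*J + J = 40*J*O + J = J + 40*J*O)
R = 50*√33 (R = (√2*√66)*25 = (2*√33)*25 = 50*√33 ≈ 287.23)
1/(F(612, y(-5)) + R) = 1/(612*(1 + 40*(20*(-5))) + 50*√33) = 1/(612*(1 + 40*(-100)) + 50*√33) = 1/(612*(1 - 4000) + 50*√33) = 1/(612*(-3999) + 50*√33) = 1/(-2447388 + 50*√33)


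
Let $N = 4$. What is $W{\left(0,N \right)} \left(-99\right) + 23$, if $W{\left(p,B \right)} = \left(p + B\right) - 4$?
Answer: $23$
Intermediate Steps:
$W{\left(p,B \right)} = -4 + B + p$ ($W{\left(p,B \right)} = \left(B + p\right) - 4 = -4 + B + p$)
$W{\left(0,N \right)} \left(-99\right) + 23 = \left(-4 + 4 + 0\right) \left(-99\right) + 23 = 0 \left(-99\right) + 23 = 0 + 23 = 23$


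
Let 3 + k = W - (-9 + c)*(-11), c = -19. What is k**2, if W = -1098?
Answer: 1985281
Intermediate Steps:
k = -1409 (k = -3 + (-1098 - (-9 - 19)*(-11)) = -3 + (-1098 - (-28)*(-11)) = -3 + (-1098 - 1*308) = -3 + (-1098 - 308) = -3 - 1406 = -1409)
k**2 = (-1409)**2 = 1985281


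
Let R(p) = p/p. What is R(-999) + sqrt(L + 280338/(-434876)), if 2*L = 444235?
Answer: 1 + sqrt(2625381462788162)/108719 ≈ 472.29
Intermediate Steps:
L = 444235/2 (L = (1/2)*444235 = 444235/2 ≈ 2.2212e+5)
R(p) = 1
R(-999) + sqrt(L + 280338/(-434876)) = 1 + sqrt(444235/2 + 280338/(-434876)) = 1 + sqrt(444235/2 + 280338*(-1/434876)) = 1 + sqrt(444235/2 - 140169/217438) = 1 + sqrt(24148322398/108719) = 1 + sqrt(2625381462788162)/108719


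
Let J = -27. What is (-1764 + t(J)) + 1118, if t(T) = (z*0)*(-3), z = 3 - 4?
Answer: -646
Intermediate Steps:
z = -1
t(T) = 0 (t(T) = -1*0*(-3) = 0*(-3) = 0)
(-1764 + t(J)) + 1118 = (-1764 + 0) + 1118 = -1764 + 1118 = -646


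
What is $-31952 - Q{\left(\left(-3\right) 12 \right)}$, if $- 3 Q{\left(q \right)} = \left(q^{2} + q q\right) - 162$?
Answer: $-31142$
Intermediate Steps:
$Q{\left(q \right)} = 54 - \frac{2 q^{2}}{3}$ ($Q{\left(q \right)} = - \frac{\left(q^{2} + q q\right) - 162}{3} = - \frac{\left(q^{2} + q^{2}\right) - 162}{3} = - \frac{2 q^{2} - 162}{3} = - \frac{-162 + 2 q^{2}}{3} = 54 - \frac{2 q^{2}}{3}$)
$-31952 - Q{\left(\left(-3\right) 12 \right)} = -31952 - \left(54 - \frac{2 \left(\left(-3\right) 12\right)^{2}}{3}\right) = -31952 - \left(54 - \frac{2 \left(-36\right)^{2}}{3}\right) = -31952 - \left(54 - 864\right) = -31952 - -810 = -31952 + 810 = -31142$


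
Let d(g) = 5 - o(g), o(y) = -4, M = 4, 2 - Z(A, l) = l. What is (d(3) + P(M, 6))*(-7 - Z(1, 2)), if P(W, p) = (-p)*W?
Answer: 105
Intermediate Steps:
Z(A, l) = 2 - l
P(W, p) = -W*p
d(g) = 9 (d(g) = 5 - 1*(-4) = 5 + 4 = 9)
(d(3) + P(M, 6))*(-7 - Z(1, 2)) = (9 - 1*4*6)*(-7 - (2 - 1*2)) = (9 - 24)*(-7 - (2 - 2)) = -15*(-7 - 1*0) = -15*(-7 + 0) = -15*(-7) = 105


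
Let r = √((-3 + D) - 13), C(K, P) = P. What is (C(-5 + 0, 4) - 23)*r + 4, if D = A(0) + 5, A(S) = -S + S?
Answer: 4 - 19*I*√11 ≈ 4.0 - 63.016*I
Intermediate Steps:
A(S) = 0
D = 5 (D = 0 + 5 = 5)
r = I*√11 (r = √((-3 + 5) - 13) = √(2 - 13) = √(-11) = I*√11 ≈ 3.3166*I)
(C(-5 + 0, 4) - 23)*r + 4 = (4 - 23)*(I*√11) + 4 = -19*I*√11 + 4 = 4 - 19*I*√11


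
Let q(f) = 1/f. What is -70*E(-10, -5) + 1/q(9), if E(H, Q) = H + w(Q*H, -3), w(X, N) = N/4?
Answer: 1523/2 ≈ 761.50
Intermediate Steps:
w(X, N) = N/4 (w(X, N) = N*(1/4) = N/4)
E(H, Q) = -3/4 + H (E(H, Q) = H + (1/4)*(-3) = H - 3/4 = -3/4 + H)
-70*E(-10, -5) + 1/q(9) = -70*(-3/4 - 10) + 1/(1/9) = -70*(-43/4) + 1/(1/9) = 1505/2 + 9 = 1523/2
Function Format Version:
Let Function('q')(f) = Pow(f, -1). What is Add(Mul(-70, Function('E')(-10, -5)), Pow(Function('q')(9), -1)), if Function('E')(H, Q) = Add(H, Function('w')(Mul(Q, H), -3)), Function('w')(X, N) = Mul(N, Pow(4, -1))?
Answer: Rational(1523, 2) ≈ 761.50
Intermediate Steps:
Function('w')(X, N) = Mul(Rational(1, 4), N) (Function('w')(X, N) = Mul(N, Rational(1, 4)) = Mul(Rational(1, 4), N))
Function('E')(H, Q) = Add(Rational(-3, 4), H) (Function('E')(H, Q) = Add(H, Mul(Rational(1, 4), -3)) = Add(H, Rational(-3, 4)) = Add(Rational(-3, 4), H))
Add(Mul(-70, Function('E')(-10, -5)), Pow(Function('q')(9), -1)) = Add(Mul(-70, Add(Rational(-3, 4), -10)), Pow(Pow(9, -1), -1)) = Add(Mul(-70, Rational(-43, 4)), Pow(Rational(1, 9), -1)) = Add(Rational(1505, 2), 9) = Rational(1523, 2)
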